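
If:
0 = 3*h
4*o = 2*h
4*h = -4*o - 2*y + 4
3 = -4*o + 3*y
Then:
No Solution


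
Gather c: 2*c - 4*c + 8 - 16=-2*c - 8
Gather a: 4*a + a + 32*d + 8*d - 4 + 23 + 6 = 5*a + 40*d + 25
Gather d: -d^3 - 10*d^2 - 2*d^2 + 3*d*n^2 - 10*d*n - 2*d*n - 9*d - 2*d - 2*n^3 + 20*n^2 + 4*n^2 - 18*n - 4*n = -d^3 - 12*d^2 + d*(3*n^2 - 12*n - 11) - 2*n^3 + 24*n^2 - 22*n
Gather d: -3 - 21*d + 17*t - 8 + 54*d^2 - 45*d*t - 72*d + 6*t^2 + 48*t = 54*d^2 + d*(-45*t - 93) + 6*t^2 + 65*t - 11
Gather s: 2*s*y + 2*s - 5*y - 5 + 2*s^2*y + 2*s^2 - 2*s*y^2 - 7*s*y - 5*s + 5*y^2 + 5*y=s^2*(2*y + 2) + s*(-2*y^2 - 5*y - 3) + 5*y^2 - 5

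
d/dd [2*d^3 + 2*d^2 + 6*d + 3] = 6*d^2 + 4*d + 6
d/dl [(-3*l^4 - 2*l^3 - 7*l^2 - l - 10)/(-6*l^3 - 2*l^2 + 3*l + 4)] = (18*l^6 + 12*l^5 - 65*l^4 - 72*l^3 - 227*l^2 - 96*l + 26)/(36*l^6 + 24*l^5 - 32*l^4 - 60*l^3 - 7*l^2 + 24*l + 16)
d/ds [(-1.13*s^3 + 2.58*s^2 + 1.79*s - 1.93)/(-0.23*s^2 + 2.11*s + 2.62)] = (0.2599*s^4 - 4.7686*s^3 - 3.0263*s^2 + 12.6314*s + 8.7621)/(0.0529*s^4 - 0.9706*s^3 + 3.2469*s^2 + 11.0564*s + 6.8644)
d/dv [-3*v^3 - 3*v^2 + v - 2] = -9*v^2 - 6*v + 1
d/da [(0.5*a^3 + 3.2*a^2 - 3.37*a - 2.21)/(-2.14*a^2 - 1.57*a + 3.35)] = (-1.07*a^4 - 1.57*a^3 - 7.2108*a^2 + 11.9812*a - 14.7592)/(4.5796*a^4 + 6.7196*a^3 - 11.8731*a^2 - 10.519*a + 11.2225)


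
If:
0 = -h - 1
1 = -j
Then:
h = -1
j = -1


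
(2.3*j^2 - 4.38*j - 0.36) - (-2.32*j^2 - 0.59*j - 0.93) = 4.62*j^2 - 3.79*j + 0.57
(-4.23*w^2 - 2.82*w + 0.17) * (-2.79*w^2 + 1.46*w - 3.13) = 11.8017*w^4 + 1.692*w^3 + 8.6484*w^2 + 9.0748*w - 0.5321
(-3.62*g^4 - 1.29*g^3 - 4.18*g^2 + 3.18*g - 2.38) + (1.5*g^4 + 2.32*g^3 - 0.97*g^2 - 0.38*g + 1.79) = -2.12*g^4 + 1.03*g^3 - 5.15*g^2 + 2.8*g - 0.59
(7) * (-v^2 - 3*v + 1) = -7*v^2 - 21*v + 7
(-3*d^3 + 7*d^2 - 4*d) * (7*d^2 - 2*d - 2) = -21*d^5 + 55*d^4 - 36*d^3 - 6*d^2 + 8*d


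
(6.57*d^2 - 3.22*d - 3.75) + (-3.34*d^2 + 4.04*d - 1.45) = 3.23*d^2 + 0.82*d - 5.2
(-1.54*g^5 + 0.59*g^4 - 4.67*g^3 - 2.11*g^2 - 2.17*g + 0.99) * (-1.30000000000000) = 2.002*g^5 - 0.767*g^4 + 6.071*g^3 + 2.743*g^2 + 2.821*g - 1.287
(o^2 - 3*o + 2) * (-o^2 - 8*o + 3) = -o^4 - 5*o^3 + 25*o^2 - 25*o + 6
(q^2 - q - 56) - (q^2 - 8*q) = 7*q - 56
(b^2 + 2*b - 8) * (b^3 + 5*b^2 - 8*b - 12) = b^5 + 7*b^4 - 6*b^3 - 68*b^2 + 40*b + 96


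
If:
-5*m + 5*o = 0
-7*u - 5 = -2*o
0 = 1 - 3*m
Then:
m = 1/3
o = 1/3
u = -13/21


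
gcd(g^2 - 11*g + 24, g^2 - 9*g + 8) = g - 8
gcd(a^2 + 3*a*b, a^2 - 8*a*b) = a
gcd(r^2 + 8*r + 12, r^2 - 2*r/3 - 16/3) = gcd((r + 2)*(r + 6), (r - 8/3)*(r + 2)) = r + 2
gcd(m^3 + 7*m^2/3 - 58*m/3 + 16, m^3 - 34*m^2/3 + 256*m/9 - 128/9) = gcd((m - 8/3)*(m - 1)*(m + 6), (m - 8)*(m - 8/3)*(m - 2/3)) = m - 8/3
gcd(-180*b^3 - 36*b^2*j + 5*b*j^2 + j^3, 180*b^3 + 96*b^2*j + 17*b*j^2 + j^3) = 30*b^2 + 11*b*j + j^2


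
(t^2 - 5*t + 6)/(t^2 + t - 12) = (t - 2)/(t + 4)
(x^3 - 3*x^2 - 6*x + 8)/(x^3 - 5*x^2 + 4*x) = (x + 2)/x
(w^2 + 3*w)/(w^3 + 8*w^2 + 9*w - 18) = w/(w^2 + 5*w - 6)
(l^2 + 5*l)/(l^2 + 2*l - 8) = l*(l + 5)/(l^2 + 2*l - 8)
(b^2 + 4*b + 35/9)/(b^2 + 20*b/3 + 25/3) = (b + 7/3)/(b + 5)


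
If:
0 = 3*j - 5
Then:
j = 5/3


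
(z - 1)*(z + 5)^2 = z^3 + 9*z^2 + 15*z - 25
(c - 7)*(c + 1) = c^2 - 6*c - 7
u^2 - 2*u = u*(u - 2)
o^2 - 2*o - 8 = (o - 4)*(o + 2)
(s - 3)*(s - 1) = s^2 - 4*s + 3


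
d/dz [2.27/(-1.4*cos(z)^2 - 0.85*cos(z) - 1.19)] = -(6.356*cos(z) + 1.9295)*sin(z)/(1.4*cos(z)^2 + 0.85*cos(z) + 1.19)^2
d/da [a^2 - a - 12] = 2*a - 1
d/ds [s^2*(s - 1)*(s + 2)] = s*(4*s^2 + 3*s - 4)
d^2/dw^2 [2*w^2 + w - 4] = 4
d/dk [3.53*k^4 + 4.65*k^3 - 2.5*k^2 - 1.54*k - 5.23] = 14.12*k^3 + 13.95*k^2 - 5.0*k - 1.54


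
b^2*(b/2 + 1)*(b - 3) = b^4/2 - b^3/2 - 3*b^2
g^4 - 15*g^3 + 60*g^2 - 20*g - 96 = (g - 8)*(g - 6)*(g - 2)*(g + 1)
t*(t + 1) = t^2 + t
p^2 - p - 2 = (p - 2)*(p + 1)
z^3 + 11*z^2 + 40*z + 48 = (z + 3)*(z + 4)^2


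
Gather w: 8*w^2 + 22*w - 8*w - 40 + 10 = 8*w^2 + 14*w - 30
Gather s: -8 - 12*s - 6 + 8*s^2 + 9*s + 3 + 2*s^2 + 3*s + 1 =10*s^2 - 10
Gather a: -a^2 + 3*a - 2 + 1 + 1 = -a^2 + 3*a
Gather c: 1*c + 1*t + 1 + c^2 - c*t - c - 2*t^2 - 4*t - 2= c^2 - c*t - 2*t^2 - 3*t - 1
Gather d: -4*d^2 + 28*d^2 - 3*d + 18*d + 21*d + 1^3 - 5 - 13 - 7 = 24*d^2 + 36*d - 24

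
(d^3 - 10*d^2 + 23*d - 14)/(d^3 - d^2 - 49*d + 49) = (d - 2)/(d + 7)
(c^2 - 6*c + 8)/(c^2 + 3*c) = (c^2 - 6*c + 8)/(c*(c + 3))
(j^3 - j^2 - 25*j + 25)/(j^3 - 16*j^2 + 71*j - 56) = (j^2 - 25)/(j^2 - 15*j + 56)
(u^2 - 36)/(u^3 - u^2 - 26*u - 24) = (u + 6)/(u^2 + 5*u + 4)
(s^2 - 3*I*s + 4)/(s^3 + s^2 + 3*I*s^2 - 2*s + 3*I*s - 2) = (s - 4*I)/(s^2 + s*(1 + 2*I) + 2*I)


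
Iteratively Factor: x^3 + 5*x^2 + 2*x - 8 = (x - 1)*(x^2 + 6*x + 8) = (x - 1)*(x + 2)*(x + 4)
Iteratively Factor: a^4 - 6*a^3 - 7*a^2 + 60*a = (a + 3)*(a^3 - 9*a^2 + 20*a) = a*(a + 3)*(a^2 - 9*a + 20) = a*(a - 5)*(a + 3)*(a - 4)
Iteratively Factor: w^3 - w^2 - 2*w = (w)*(w^2 - w - 2) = w*(w + 1)*(w - 2)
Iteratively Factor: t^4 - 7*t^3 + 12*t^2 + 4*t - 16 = (t + 1)*(t^3 - 8*t^2 + 20*t - 16) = (t - 2)*(t + 1)*(t^2 - 6*t + 8) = (t - 4)*(t - 2)*(t + 1)*(t - 2)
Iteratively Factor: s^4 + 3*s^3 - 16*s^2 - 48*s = (s + 3)*(s^3 - 16*s) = (s - 4)*(s + 3)*(s^2 + 4*s) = s*(s - 4)*(s + 3)*(s + 4)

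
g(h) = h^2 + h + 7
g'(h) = 2*h + 1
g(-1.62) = 8.00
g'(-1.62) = -2.24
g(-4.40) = 21.96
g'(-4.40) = -7.80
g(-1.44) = 7.63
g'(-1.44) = -1.88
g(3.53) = 22.99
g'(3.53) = 8.06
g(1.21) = 9.67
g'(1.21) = 3.42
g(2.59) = 16.30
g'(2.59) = 6.18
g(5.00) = 37.00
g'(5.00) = 11.00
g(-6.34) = 40.86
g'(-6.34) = -11.68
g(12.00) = 163.00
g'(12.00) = 25.00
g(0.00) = 7.00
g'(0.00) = 1.00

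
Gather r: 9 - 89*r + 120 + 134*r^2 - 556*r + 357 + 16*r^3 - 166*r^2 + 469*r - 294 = 16*r^3 - 32*r^2 - 176*r + 192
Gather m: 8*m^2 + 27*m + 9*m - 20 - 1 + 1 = 8*m^2 + 36*m - 20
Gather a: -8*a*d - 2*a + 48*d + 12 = a*(-8*d - 2) + 48*d + 12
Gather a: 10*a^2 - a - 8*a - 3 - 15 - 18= 10*a^2 - 9*a - 36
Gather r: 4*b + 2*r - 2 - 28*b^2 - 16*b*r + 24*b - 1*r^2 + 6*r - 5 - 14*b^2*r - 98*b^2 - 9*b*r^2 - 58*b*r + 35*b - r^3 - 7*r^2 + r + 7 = -126*b^2 + 63*b - r^3 + r^2*(-9*b - 8) + r*(-14*b^2 - 74*b + 9)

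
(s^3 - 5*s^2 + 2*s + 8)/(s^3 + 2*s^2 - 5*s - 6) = (s - 4)/(s + 3)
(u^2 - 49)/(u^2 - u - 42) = (u + 7)/(u + 6)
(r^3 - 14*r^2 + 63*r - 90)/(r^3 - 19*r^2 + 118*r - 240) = (r - 3)/(r - 8)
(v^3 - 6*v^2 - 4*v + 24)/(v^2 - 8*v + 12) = v + 2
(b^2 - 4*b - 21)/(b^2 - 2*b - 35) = (b + 3)/(b + 5)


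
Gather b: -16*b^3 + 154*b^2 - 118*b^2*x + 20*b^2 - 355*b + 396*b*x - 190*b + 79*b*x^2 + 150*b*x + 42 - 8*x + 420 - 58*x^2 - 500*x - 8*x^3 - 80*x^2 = -16*b^3 + b^2*(174 - 118*x) + b*(79*x^2 + 546*x - 545) - 8*x^3 - 138*x^2 - 508*x + 462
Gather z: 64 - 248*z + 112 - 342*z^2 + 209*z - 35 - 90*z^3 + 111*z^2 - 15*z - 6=-90*z^3 - 231*z^2 - 54*z + 135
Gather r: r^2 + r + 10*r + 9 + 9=r^2 + 11*r + 18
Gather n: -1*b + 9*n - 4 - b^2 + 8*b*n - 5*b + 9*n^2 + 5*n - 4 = -b^2 - 6*b + 9*n^2 + n*(8*b + 14) - 8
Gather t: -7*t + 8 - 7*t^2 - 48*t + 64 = -7*t^2 - 55*t + 72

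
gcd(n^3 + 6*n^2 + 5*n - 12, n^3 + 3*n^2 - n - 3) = n^2 + 2*n - 3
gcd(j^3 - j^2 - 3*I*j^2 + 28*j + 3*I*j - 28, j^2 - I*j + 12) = 1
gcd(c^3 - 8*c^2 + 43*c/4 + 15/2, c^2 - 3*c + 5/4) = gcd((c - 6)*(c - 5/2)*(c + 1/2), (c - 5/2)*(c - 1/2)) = c - 5/2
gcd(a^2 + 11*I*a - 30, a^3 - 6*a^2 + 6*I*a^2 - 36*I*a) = a + 6*I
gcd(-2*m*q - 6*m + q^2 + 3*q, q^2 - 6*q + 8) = 1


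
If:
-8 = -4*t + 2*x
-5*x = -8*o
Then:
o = 5*x/8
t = x/2 + 2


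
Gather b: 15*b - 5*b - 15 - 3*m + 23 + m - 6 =10*b - 2*m + 2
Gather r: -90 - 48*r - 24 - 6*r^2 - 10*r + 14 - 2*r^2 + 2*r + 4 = -8*r^2 - 56*r - 96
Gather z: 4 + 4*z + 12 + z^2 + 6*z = z^2 + 10*z + 16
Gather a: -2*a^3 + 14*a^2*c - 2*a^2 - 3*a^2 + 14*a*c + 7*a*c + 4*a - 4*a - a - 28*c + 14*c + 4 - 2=-2*a^3 + a^2*(14*c - 5) + a*(21*c - 1) - 14*c + 2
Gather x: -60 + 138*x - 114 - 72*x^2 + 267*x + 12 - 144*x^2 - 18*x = -216*x^2 + 387*x - 162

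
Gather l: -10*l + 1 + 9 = 10 - 10*l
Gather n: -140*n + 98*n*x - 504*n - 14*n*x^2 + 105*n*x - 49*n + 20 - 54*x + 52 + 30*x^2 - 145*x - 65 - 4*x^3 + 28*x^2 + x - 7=n*(-14*x^2 + 203*x - 693) - 4*x^3 + 58*x^2 - 198*x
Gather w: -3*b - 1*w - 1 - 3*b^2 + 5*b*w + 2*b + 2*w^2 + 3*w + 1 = -3*b^2 - b + 2*w^2 + w*(5*b + 2)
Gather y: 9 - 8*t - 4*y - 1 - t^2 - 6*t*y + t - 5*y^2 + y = -t^2 - 7*t - 5*y^2 + y*(-6*t - 3) + 8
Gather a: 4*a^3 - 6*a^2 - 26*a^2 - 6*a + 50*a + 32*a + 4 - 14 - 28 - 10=4*a^3 - 32*a^2 + 76*a - 48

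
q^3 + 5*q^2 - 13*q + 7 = (q - 1)^2*(q + 7)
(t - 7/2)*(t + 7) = t^2 + 7*t/2 - 49/2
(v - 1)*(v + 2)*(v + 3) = v^3 + 4*v^2 + v - 6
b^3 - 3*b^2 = b^2*(b - 3)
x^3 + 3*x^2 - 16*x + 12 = (x - 2)*(x - 1)*(x + 6)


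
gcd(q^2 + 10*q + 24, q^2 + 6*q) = q + 6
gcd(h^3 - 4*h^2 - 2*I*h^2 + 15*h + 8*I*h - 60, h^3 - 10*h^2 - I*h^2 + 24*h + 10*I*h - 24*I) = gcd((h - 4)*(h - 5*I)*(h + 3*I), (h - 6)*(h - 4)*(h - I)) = h - 4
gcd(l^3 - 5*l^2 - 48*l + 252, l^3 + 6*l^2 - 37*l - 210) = l^2 + l - 42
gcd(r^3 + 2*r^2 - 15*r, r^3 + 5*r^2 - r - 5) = r + 5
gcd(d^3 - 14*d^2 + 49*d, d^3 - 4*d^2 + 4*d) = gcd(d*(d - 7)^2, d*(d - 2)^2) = d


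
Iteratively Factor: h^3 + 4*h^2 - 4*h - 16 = (h - 2)*(h^2 + 6*h + 8) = (h - 2)*(h + 2)*(h + 4)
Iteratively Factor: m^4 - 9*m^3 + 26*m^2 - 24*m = (m)*(m^3 - 9*m^2 + 26*m - 24) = m*(m - 2)*(m^2 - 7*m + 12) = m*(m - 4)*(m - 2)*(m - 3)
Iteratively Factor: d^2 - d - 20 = (d + 4)*(d - 5)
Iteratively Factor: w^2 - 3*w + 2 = (w - 2)*(w - 1)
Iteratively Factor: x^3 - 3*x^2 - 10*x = (x + 2)*(x^2 - 5*x) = x*(x + 2)*(x - 5)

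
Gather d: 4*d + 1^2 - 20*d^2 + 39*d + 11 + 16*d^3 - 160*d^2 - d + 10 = 16*d^3 - 180*d^2 + 42*d + 22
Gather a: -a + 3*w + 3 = -a + 3*w + 3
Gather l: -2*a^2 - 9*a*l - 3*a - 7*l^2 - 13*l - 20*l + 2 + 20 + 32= -2*a^2 - 3*a - 7*l^2 + l*(-9*a - 33) + 54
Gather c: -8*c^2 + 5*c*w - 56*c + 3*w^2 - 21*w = -8*c^2 + c*(5*w - 56) + 3*w^2 - 21*w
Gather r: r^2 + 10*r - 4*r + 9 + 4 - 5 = r^2 + 6*r + 8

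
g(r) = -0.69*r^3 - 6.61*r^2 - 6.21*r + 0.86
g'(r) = -2.07*r^2 - 13.22*r - 6.21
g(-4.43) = -41.36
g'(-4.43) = 11.73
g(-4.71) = -44.43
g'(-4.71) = 10.14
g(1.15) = -16.07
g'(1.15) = -24.15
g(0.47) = -3.59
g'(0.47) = -12.88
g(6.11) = -441.24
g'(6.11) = -164.26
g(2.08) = -46.86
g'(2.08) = -42.66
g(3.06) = -99.81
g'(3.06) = -66.05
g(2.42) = -62.66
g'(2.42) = -50.33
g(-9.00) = 24.35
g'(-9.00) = -54.90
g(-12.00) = 315.86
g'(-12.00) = -145.65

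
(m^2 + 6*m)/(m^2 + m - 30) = m/(m - 5)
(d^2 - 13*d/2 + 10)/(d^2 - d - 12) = (d - 5/2)/(d + 3)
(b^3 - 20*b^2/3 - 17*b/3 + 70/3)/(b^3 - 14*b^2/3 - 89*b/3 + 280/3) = (3*b^2 + b - 10)/(3*b^2 + 7*b - 40)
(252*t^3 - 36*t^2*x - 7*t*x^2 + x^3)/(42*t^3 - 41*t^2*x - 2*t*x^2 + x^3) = (-6*t + x)/(-t + x)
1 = 1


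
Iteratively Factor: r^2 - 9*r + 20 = (r - 5)*(r - 4)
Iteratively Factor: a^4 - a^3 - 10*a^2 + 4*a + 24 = (a - 3)*(a^3 + 2*a^2 - 4*a - 8) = (a - 3)*(a + 2)*(a^2 - 4) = (a - 3)*(a + 2)^2*(a - 2)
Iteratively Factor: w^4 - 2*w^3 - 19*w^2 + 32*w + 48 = (w - 3)*(w^3 + w^2 - 16*w - 16) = (w - 3)*(w + 4)*(w^2 - 3*w - 4) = (w - 4)*(w - 3)*(w + 4)*(w + 1)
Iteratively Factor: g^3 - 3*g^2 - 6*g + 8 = (g - 4)*(g^2 + g - 2) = (g - 4)*(g - 1)*(g + 2)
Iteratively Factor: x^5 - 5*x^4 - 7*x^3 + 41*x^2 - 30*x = (x + 3)*(x^4 - 8*x^3 + 17*x^2 - 10*x) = x*(x + 3)*(x^3 - 8*x^2 + 17*x - 10) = x*(x - 2)*(x + 3)*(x^2 - 6*x + 5) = x*(x - 5)*(x - 2)*(x + 3)*(x - 1)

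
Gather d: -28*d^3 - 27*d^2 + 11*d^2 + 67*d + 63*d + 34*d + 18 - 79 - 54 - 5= -28*d^3 - 16*d^2 + 164*d - 120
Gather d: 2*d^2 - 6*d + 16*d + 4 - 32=2*d^2 + 10*d - 28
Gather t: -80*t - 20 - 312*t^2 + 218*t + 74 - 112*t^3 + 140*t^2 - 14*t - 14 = -112*t^3 - 172*t^2 + 124*t + 40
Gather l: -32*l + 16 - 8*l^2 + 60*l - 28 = -8*l^2 + 28*l - 12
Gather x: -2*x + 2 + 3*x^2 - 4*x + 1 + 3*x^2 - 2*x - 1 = 6*x^2 - 8*x + 2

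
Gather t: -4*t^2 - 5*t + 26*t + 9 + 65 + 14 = -4*t^2 + 21*t + 88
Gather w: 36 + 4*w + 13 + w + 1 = 5*w + 50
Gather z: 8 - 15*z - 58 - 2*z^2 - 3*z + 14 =-2*z^2 - 18*z - 36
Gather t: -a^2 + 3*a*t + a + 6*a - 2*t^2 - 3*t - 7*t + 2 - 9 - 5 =-a^2 + 7*a - 2*t^2 + t*(3*a - 10) - 12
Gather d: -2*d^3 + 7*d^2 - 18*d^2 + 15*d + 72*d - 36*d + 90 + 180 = -2*d^3 - 11*d^2 + 51*d + 270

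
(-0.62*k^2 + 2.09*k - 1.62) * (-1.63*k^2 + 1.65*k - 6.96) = 1.0106*k^4 - 4.4297*k^3 + 10.4043*k^2 - 17.2194*k + 11.2752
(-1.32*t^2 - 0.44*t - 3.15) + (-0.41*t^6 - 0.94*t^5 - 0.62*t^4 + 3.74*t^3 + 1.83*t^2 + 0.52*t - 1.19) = -0.41*t^6 - 0.94*t^5 - 0.62*t^4 + 3.74*t^3 + 0.51*t^2 + 0.08*t - 4.34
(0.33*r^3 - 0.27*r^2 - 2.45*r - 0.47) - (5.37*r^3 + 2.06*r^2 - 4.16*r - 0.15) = -5.04*r^3 - 2.33*r^2 + 1.71*r - 0.32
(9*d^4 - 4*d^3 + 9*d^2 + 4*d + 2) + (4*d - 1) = 9*d^4 - 4*d^3 + 9*d^2 + 8*d + 1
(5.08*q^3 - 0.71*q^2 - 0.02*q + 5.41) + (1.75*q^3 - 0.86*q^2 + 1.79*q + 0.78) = 6.83*q^3 - 1.57*q^2 + 1.77*q + 6.19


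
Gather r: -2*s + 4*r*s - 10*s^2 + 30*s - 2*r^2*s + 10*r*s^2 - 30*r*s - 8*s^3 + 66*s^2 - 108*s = -2*r^2*s + r*(10*s^2 - 26*s) - 8*s^3 + 56*s^2 - 80*s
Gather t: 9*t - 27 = 9*t - 27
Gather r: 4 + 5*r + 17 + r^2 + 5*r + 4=r^2 + 10*r + 25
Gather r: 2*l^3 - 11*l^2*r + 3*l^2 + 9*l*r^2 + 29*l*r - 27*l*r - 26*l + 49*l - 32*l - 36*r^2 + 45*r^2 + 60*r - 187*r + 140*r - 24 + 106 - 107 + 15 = 2*l^3 + 3*l^2 - 9*l + r^2*(9*l + 9) + r*(-11*l^2 + 2*l + 13) - 10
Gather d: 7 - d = 7 - d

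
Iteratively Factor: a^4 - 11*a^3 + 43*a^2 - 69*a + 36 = (a - 3)*(a^3 - 8*a^2 + 19*a - 12) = (a - 3)*(a - 1)*(a^2 - 7*a + 12) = (a - 3)^2*(a - 1)*(a - 4)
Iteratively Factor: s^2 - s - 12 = (s - 4)*(s + 3)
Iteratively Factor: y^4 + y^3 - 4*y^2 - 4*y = (y - 2)*(y^3 + 3*y^2 + 2*y) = (y - 2)*(y + 1)*(y^2 + 2*y) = (y - 2)*(y + 1)*(y + 2)*(y)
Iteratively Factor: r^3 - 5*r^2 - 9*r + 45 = (r - 3)*(r^2 - 2*r - 15) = (r - 3)*(r + 3)*(r - 5)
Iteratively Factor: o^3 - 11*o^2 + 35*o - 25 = (o - 5)*(o^2 - 6*o + 5) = (o - 5)*(o - 1)*(o - 5)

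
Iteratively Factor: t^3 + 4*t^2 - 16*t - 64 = (t + 4)*(t^2 - 16) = (t + 4)^2*(t - 4)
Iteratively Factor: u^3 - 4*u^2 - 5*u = (u)*(u^2 - 4*u - 5) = u*(u + 1)*(u - 5)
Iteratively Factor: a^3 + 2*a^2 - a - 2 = (a + 1)*(a^2 + a - 2) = (a - 1)*(a + 1)*(a + 2)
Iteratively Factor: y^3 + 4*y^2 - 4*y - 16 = (y + 2)*(y^2 + 2*y - 8) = (y + 2)*(y + 4)*(y - 2)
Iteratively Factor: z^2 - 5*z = (z)*(z - 5)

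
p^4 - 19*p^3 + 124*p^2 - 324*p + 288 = (p - 8)*(p - 6)*(p - 3)*(p - 2)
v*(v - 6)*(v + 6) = v^3 - 36*v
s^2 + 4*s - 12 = (s - 2)*(s + 6)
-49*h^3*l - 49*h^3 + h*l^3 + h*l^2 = (-7*h + l)*(7*h + l)*(h*l + h)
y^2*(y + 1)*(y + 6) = y^4 + 7*y^3 + 6*y^2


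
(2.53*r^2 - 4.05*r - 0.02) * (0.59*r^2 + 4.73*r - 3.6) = 1.4927*r^4 + 9.5774*r^3 - 28.2763*r^2 + 14.4854*r + 0.072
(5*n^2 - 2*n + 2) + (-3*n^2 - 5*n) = 2*n^2 - 7*n + 2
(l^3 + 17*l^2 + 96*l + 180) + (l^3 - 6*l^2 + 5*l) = 2*l^3 + 11*l^2 + 101*l + 180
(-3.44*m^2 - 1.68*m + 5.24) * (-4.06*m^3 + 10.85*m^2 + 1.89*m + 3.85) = 13.9664*m^5 - 30.5032*m^4 - 46.004*m^3 + 40.4348*m^2 + 3.4356*m + 20.174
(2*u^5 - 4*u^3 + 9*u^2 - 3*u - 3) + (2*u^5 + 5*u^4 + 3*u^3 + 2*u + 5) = 4*u^5 + 5*u^4 - u^3 + 9*u^2 - u + 2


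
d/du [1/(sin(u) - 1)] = -cos(u)/(sin(u) - 1)^2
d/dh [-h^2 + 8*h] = 8 - 2*h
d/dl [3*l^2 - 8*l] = 6*l - 8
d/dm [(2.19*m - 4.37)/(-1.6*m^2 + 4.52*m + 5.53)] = (3.504*m^2 - 13.984*m + 31.8631)/(2.56*m^4 - 14.464*m^3 + 2.73439999999999*m^2 + 49.9912*m + 30.5809)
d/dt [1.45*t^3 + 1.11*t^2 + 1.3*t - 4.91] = 4.35*t^2 + 2.22*t + 1.3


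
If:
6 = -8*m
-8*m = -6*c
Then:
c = -1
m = -3/4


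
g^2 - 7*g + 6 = (g - 6)*(g - 1)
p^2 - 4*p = p*(p - 4)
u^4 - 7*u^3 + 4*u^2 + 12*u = u*(u - 6)*(u - 2)*(u + 1)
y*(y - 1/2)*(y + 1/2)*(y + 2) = y^4 + 2*y^3 - y^2/4 - y/2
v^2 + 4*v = v*(v + 4)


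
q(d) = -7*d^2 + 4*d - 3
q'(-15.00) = 214.00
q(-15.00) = -1638.00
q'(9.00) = -122.00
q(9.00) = -534.00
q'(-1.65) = 27.10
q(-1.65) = -28.66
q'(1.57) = -17.98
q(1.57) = -13.97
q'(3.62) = -46.68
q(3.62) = -80.25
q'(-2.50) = 39.00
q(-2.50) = -56.75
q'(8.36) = -113.04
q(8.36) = -458.79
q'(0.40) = -1.60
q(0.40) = -2.52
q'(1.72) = -20.08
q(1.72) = -16.83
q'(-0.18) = 6.52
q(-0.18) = -3.95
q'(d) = 4 - 14*d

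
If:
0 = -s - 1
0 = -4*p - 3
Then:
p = -3/4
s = -1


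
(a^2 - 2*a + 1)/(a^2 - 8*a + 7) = (a - 1)/(a - 7)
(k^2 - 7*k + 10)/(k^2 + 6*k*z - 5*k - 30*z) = (k - 2)/(k + 6*z)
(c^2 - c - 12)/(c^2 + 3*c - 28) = (c + 3)/(c + 7)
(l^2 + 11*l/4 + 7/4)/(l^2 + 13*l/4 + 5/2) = (4*l^2 + 11*l + 7)/(4*l^2 + 13*l + 10)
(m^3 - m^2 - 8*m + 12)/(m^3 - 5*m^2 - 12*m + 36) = (m - 2)/(m - 6)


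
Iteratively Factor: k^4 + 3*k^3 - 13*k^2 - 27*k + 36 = (k + 3)*(k^3 - 13*k + 12) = (k - 1)*(k + 3)*(k^2 + k - 12) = (k - 1)*(k + 3)*(k + 4)*(k - 3)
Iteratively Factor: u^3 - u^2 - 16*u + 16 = (u - 4)*(u^2 + 3*u - 4) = (u - 4)*(u + 4)*(u - 1)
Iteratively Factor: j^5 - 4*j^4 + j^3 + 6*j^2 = (j)*(j^4 - 4*j^3 + j^2 + 6*j) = j*(j + 1)*(j^3 - 5*j^2 + 6*j) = j*(j - 3)*(j + 1)*(j^2 - 2*j) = j^2*(j - 3)*(j + 1)*(j - 2)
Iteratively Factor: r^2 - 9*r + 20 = (r - 4)*(r - 5)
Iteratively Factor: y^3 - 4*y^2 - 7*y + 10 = (y + 2)*(y^2 - 6*y + 5) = (y - 1)*(y + 2)*(y - 5)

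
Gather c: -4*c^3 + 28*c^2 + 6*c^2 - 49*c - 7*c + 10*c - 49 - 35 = -4*c^3 + 34*c^2 - 46*c - 84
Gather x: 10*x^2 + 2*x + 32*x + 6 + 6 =10*x^2 + 34*x + 12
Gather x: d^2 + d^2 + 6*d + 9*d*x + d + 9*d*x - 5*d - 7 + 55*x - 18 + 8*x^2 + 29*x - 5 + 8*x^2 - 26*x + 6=2*d^2 + 2*d + 16*x^2 + x*(18*d + 58) - 24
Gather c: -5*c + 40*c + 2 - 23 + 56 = 35*c + 35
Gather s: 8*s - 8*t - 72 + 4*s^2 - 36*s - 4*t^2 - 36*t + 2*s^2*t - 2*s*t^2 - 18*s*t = s^2*(2*t + 4) + s*(-2*t^2 - 18*t - 28) - 4*t^2 - 44*t - 72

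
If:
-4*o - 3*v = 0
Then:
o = -3*v/4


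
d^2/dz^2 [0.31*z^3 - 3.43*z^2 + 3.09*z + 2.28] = 1.86*z - 6.86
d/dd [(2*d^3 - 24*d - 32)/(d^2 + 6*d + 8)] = 2*d*(d + 8)/(d^2 + 8*d + 16)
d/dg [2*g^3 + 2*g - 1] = 6*g^2 + 2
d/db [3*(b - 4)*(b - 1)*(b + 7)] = 9*b^2 + 12*b - 93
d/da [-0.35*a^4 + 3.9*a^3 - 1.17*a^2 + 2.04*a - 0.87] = -1.4*a^3 + 11.7*a^2 - 2.34*a + 2.04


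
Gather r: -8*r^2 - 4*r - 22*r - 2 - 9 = -8*r^2 - 26*r - 11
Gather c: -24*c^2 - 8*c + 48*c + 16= -24*c^2 + 40*c + 16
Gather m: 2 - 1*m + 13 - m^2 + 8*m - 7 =-m^2 + 7*m + 8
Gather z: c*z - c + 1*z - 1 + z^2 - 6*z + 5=-c + z^2 + z*(c - 5) + 4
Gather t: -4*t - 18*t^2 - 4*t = -18*t^2 - 8*t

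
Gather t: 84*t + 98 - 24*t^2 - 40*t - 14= -24*t^2 + 44*t + 84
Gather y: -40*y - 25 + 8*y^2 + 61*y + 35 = 8*y^2 + 21*y + 10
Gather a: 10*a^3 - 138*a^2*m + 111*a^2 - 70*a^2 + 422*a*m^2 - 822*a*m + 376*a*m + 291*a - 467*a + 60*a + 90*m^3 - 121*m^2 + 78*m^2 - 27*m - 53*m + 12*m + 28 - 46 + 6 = 10*a^3 + a^2*(41 - 138*m) + a*(422*m^2 - 446*m - 116) + 90*m^3 - 43*m^2 - 68*m - 12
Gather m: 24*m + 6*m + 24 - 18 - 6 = 30*m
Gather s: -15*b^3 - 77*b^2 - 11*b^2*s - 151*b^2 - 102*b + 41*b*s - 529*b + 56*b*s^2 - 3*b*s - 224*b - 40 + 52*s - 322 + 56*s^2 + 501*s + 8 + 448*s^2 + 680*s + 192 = -15*b^3 - 228*b^2 - 855*b + s^2*(56*b + 504) + s*(-11*b^2 + 38*b + 1233) - 162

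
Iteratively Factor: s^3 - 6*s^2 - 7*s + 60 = (s - 5)*(s^2 - s - 12) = (s - 5)*(s + 3)*(s - 4)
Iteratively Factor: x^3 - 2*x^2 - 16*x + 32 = (x + 4)*(x^2 - 6*x + 8) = (x - 4)*(x + 4)*(x - 2)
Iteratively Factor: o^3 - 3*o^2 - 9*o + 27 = (o - 3)*(o^2 - 9) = (o - 3)*(o + 3)*(o - 3)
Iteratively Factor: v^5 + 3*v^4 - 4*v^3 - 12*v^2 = (v - 2)*(v^4 + 5*v^3 + 6*v^2) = v*(v - 2)*(v^3 + 5*v^2 + 6*v) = v*(v - 2)*(v + 2)*(v^2 + 3*v) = v*(v - 2)*(v + 2)*(v + 3)*(v)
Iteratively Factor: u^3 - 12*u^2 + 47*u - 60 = (u - 3)*(u^2 - 9*u + 20) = (u - 4)*(u - 3)*(u - 5)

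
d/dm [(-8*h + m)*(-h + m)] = -9*h + 2*m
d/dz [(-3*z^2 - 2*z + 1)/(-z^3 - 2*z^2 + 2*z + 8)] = (-3*z^4 - 4*z^3 - 7*z^2 - 44*z - 18)/(z^6 + 4*z^5 - 24*z^3 - 28*z^2 + 32*z + 64)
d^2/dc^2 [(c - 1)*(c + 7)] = 2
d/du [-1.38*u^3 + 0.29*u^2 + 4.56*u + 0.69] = -4.14*u^2 + 0.58*u + 4.56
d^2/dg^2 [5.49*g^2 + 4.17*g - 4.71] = 10.9800000000000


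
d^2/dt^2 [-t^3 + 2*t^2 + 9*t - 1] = 4 - 6*t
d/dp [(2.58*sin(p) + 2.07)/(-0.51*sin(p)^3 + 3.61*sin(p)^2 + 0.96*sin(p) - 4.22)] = (2.6316*sin(p)^3 - 6.1467*sin(p)^2 - 14.9454*sin(p) - 12.8748)*cos(p)/(0.2601*sin(p)^6 - 3.6822*sin(p)^5 + 12.0529*sin(p)^4 + 11.2356*sin(p)^3 - 29.5468*sin(p)^2 - 8.1024*sin(p) + 17.8084)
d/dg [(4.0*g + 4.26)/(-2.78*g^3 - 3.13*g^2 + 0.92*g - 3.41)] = (22.24*g^3 + 48.0484*g^2 + 26.6676*g - 17.5592)/(7.7284*g^6 + 17.4028*g^5 + 4.6817*g^4 + 13.2004*g^3 + 22.193*g^2 - 6.2744*g + 11.6281)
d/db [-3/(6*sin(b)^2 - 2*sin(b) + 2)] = 3*(6*sin(b) - 1)*cos(b)/(2*(3*sin(b)^2 - sin(b) + 1)^2)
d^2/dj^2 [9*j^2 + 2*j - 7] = 18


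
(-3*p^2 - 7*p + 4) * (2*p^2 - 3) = -6*p^4 - 14*p^3 + 17*p^2 + 21*p - 12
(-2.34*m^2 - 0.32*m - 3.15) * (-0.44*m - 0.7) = 1.0296*m^3 + 1.7788*m^2 + 1.61*m + 2.205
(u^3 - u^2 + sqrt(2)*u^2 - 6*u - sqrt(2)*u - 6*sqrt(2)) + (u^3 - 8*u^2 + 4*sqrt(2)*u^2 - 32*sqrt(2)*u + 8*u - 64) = 2*u^3 - 9*u^2 + 5*sqrt(2)*u^2 - 33*sqrt(2)*u + 2*u - 64 - 6*sqrt(2)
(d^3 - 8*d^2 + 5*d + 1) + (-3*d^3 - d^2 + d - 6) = -2*d^3 - 9*d^2 + 6*d - 5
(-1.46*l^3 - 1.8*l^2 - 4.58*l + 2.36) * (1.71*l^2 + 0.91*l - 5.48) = -2.4966*l^5 - 4.4066*l^4 - 1.469*l^3 + 9.7318*l^2 + 27.246*l - 12.9328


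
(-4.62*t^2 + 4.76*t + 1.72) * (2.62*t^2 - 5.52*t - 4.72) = -12.1044*t^4 + 37.9736*t^3 + 0.0376000000000012*t^2 - 31.9616*t - 8.1184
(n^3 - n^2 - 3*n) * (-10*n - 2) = -10*n^4 + 8*n^3 + 32*n^2 + 6*n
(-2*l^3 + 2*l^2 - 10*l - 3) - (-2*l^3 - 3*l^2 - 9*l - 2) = 5*l^2 - l - 1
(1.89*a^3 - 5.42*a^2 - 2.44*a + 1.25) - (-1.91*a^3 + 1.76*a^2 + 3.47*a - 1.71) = 3.8*a^3 - 7.18*a^2 - 5.91*a + 2.96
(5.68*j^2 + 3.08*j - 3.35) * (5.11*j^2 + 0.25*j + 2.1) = 29.0248*j^4 + 17.1588*j^3 - 4.4205*j^2 + 5.6305*j - 7.035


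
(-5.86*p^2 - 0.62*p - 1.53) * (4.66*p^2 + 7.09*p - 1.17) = -27.3076*p^4 - 44.4366*p^3 - 4.6694*p^2 - 10.1223*p + 1.7901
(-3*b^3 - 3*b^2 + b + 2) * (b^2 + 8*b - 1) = -3*b^5 - 27*b^4 - 20*b^3 + 13*b^2 + 15*b - 2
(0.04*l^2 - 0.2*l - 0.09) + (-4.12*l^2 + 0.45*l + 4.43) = -4.08*l^2 + 0.25*l + 4.34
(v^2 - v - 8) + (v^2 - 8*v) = 2*v^2 - 9*v - 8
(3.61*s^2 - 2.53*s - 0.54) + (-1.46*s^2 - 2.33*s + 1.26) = 2.15*s^2 - 4.86*s + 0.72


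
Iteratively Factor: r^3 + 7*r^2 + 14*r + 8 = (r + 4)*(r^2 + 3*r + 2) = (r + 2)*(r + 4)*(r + 1)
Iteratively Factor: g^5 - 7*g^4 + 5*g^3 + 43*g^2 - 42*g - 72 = (g - 3)*(g^4 - 4*g^3 - 7*g^2 + 22*g + 24) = (g - 3)*(g + 1)*(g^3 - 5*g^2 - 2*g + 24) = (g - 3)*(g + 1)*(g + 2)*(g^2 - 7*g + 12) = (g - 3)^2*(g + 1)*(g + 2)*(g - 4)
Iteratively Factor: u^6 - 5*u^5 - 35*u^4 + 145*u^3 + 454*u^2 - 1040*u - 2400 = (u + 2)*(u^5 - 7*u^4 - 21*u^3 + 187*u^2 + 80*u - 1200) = (u - 5)*(u + 2)*(u^4 - 2*u^3 - 31*u^2 + 32*u + 240) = (u - 5)*(u + 2)*(u + 3)*(u^3 - 5*u^2 - 16*u + 80) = (u - 5)*(u + 2)*(u + 3)*(u + 4)*(u^2 - 9*u + 20) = (u - 5)^2*(u + 2)*(u + 3)*(u + 4)*(u - 4)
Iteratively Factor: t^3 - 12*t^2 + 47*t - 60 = (t - 5)*(t^2 - 7*t + 12) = (t - 5)*(t - 4)*(t - 3)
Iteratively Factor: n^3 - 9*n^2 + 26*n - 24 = (n - 4)*(n^2 - 5*n + 6) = (n - 4)*(n - 3)*(n - 2)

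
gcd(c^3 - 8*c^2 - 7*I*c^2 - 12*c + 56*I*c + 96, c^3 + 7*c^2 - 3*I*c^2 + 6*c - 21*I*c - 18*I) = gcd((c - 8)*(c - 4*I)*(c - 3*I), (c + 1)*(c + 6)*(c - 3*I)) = c - 3*I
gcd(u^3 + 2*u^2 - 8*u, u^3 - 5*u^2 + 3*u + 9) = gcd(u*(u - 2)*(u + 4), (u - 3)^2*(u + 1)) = 1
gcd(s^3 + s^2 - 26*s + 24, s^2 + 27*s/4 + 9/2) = s + 6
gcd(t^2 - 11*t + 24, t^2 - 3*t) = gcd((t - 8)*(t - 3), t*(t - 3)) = t - 3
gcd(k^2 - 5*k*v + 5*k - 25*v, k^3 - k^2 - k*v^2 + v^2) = 1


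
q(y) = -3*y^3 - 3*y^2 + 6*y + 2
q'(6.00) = -354.00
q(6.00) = -718.00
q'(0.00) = 6.00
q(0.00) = 2.00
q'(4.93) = -242.32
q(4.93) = -400.80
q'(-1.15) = 1.00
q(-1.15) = -4.30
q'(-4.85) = -176.60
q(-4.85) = 244.58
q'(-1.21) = 0.08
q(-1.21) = -4.34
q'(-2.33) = -28.88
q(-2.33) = 9.68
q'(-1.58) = -6.99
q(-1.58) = -3.14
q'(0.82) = -4.97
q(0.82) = 3.25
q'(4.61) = -212.93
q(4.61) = -328.01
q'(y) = -9*y^2 - 6*y + 6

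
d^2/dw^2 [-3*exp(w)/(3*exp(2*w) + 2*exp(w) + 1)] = (-27*exp(4*w) + 18*exp(3*w) + 54*exp(2*w) + 6*exp(w) - 3)*exp(w)/(27*exp(6*w) + 54*exp(5*w) + 63*exp(4*w) + 44*exp(3*w) + 21*exp(2*w) + 6*exp(w) + 1)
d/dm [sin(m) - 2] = cos(m)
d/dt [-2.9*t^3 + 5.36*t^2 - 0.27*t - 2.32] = -8.7*t^2 + 10.72*t - 0.27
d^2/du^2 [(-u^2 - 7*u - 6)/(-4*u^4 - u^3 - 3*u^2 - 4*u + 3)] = 2*(48*u^8 + 684*u^7 + 1173*u^6 + 537*u^5 + 543*u^4 + 1220*u^3 + 819*u^2 + 459*u + 243)/(64*u^12 + 48*u^11 + 156*u^10 + 265*u^9 + 69*u^8 + 255*u^7 + 66*u^6 - 186*u^5 + 99*u^4 - 125*u^3 - 63*u^2 + 108*u - 27)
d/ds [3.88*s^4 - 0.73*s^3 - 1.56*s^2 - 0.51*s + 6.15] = 15.52*s^3 - 2.19*s^2 - 3.12*s - 0.51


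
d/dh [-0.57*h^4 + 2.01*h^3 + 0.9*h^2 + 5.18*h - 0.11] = -2.28*h^3 + 6.03*h^2 + 1.8*h + 5.18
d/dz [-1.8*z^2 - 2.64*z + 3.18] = -3.6*z - 2.64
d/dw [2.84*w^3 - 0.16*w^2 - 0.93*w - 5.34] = 8.52*w^2 - 0.32*w - 0.93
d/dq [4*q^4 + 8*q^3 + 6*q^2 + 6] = 4*q*(4*q^2 + 6*q + 3)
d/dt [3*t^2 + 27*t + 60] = 6*t + 27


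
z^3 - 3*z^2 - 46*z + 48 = (z - 8)*(z - 1)*(z + 6)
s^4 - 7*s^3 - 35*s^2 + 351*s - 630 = (s - 6)*(s - 5)*(s - 3)*(s + 7)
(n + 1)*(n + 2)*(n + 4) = n^3 + 7*n^2 + 14*n + 8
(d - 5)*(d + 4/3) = d^2 - 11*d/3 - 20/3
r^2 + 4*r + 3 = (r + 1)*(r + 3)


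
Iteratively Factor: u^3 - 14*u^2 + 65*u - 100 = (u - 5)*(u^2 - 9*u + 20) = (u - 5)^2*(u - 4)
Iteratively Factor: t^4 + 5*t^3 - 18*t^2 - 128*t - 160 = (t + 4)*(t^3 + t^2 - 22*t - 40) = (t - 5)*(t + 4)*(t^2 + 6*t + 8) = (t - 5)*(t + 2)*(t + 4)*(t + 4)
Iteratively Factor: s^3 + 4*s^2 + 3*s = (s)*(s^2 + 4*s + 3) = s*(s + 3)*(s + 1)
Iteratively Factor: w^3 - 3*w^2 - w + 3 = (w - 3)*(w^2 - 1) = (w - 3)*(w - 1)*(w + 1)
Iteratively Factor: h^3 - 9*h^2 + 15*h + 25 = (h - 5)*(h^2 - 4*h - 5) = (h - 5)*(h + 1)*(h - 5)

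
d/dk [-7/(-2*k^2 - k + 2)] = 7*(-4*k - 1)/(2*k^2 + k - 2)^2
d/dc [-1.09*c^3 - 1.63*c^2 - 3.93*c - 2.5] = -3.27*c^2 - 3.26*c - 3.93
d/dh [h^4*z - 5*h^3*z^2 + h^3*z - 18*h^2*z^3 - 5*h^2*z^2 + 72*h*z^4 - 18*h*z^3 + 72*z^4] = z*(4*h^3 - 15*h^2*z + 3*h^2 - 36*h*z^2 - 10*h*z + 72*z^3 - 18*z^2)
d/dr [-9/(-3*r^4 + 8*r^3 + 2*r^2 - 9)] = 36*r*(-3*r^2 + 6*r + 1)/(3*r^4 - 8*r^3 - 2*r^2 + 9)^2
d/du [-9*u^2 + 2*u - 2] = 2 - 18*u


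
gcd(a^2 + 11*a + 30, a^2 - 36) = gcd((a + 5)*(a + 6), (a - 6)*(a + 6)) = a + 6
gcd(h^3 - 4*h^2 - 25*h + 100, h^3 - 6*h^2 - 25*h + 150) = h^2 - 25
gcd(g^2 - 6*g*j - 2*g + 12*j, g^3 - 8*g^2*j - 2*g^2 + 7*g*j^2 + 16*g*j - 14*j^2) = g - 2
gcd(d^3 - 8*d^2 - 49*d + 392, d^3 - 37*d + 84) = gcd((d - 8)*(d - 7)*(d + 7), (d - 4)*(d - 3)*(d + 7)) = d + 7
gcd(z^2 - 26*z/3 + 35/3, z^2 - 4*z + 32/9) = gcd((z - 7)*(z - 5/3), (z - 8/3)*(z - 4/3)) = 1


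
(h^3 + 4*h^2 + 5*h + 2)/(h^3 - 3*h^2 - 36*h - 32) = (h^2 + 3*h + 2)/(h^2 - 4*h - 32)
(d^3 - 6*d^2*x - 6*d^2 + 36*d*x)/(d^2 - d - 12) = d*(-d^2 + 6*d*x + 6*d - 36*x)/(-d^2 + d + 12)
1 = 1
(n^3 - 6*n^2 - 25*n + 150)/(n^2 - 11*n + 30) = n + 5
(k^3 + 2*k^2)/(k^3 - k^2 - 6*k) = k/(k - 3)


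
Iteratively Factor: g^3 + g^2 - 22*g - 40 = (g + 2)*(g^2 - g - 20) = (g - 5)*(g + 2)*(g + 4)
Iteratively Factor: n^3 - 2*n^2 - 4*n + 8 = (n - 2)*(n^2 - 4) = (n - 2)*(n + 2)*(n - 2)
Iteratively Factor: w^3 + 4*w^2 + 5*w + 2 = (w + 2)*(w^2 + 2*w + 1) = (w + 1)*(w + 2)*(w + 1)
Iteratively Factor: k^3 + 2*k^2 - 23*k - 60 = (k + 3)*(k^2 - k - 20) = (k + 3)*(k + 4)*(k - 5)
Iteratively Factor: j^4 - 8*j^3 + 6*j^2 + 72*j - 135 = (j + 3)*(j^3 - 11*j^2 + 39*j - 45) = (j - 3)*(j + 3)*(j^2 - 8*j + 15) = (j - 5)*(j - 3)*(j + 3)*(j - 3)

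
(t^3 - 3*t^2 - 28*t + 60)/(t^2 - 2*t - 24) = (t^2 + 3*t - 10)/(t + 4)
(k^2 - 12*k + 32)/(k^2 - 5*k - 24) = (k - 4)/(k + 3)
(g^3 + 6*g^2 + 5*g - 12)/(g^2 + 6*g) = (g^3 + 6*g^2 + 5*g - 12)/(g*(g + 6))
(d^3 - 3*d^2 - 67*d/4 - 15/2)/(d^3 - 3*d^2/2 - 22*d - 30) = (d + 1/2)/(d + 2)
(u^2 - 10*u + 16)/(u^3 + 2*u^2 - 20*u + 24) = (u - 8)/(u^2 + 4*u - 12)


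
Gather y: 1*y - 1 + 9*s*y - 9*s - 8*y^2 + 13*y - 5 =-9*s - 8*y^2 + y*(9*s + 14) - 6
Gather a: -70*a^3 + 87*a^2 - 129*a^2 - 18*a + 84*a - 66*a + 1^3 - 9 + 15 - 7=-70*a^3 - 42*a^2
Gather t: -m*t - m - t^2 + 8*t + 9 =-m - t^2 + t*(8 - m) + 9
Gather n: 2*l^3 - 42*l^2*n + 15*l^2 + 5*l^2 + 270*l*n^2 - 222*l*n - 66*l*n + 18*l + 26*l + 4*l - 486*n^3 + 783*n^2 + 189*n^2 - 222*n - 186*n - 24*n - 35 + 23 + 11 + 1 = 2*l^3 + 20*l^2 + 48*l - 486*n^3 + n^2*(270*l + 972) + n*(-42*l^2 - 288*l - 432)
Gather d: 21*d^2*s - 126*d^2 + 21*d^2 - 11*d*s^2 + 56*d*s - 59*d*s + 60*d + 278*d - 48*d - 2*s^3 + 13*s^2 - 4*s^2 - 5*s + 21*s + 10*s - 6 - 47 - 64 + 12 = d^2*(21*s - 105) + d*(-11*s^2 - 3*s + 290) - 2*s^3 + 9*s^2 + 26*s - 105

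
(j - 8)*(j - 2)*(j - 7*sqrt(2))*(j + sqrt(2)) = j^4 - 10*j^3 - 6*sqrt(2)*j^3 + 2*j^2 + 60*sqrt(2)*j^2 - 96*sqrt(2)*j + 140*j - 224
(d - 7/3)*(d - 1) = d^2 - 10*d/3 + 7/3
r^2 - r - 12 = (r - 4)*(r + 3)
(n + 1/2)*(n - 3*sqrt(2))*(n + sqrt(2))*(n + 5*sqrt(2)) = n^4 + n^3/2 + 3*sqrt(2)*n^3 - 26*n^2 + 3*sqrt(2)*n^2/2 - 30*sqrt(2)*n - 13*n - 15*sqrt(2)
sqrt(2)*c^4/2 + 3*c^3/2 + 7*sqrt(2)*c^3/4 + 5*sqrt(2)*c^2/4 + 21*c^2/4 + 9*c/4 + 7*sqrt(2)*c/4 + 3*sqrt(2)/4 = (c + 1/2)*(c + 3)*(c + sqrt(2))*(sqrt(2)*c/2 + 1/2)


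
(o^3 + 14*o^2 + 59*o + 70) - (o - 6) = o^3 + 14*o^2 + 58*o + 76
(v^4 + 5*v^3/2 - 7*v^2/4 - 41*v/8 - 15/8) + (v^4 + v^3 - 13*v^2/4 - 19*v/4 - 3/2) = 2*v^4 + 7*v^3/2 - 5*v^2 - 79*v/8 - 27/8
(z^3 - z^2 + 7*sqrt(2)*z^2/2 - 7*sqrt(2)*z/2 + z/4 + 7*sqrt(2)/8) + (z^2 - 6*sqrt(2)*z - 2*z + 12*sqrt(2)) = z^3 + 7*sqrt(2)*z^2/2 - 19*sqrt(2)*z/2 - 7*z/4 + 103*sqrt(2)/8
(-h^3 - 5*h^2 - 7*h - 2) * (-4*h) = 4*h^4 + 20*h^3 + 28*h^2 + 8*h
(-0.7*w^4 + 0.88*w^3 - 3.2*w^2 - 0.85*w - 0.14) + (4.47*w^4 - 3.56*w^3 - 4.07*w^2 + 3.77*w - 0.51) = 3.77*w^4 - 2.68*w^3 - 7.27*w^2 + 2.92*w - 0.65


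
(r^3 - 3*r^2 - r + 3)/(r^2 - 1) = r - 3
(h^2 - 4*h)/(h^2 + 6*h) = (h - 4)/(h + 6)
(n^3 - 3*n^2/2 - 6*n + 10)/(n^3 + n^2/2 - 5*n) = (n - 2)/n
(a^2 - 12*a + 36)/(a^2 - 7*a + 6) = (a - 6)/(a - 1)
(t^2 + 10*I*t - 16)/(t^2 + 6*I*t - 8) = (t + 8*I)/(t + 4*I)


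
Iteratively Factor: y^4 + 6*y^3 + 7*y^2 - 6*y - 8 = (y + 2)*(y^3 + 4*y^2 - y - 4) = (y - 1)*(y + 2)*(y^2 + 5*y + 4) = (y - 1)*(y + 2)*(y + 4)*(y + 1)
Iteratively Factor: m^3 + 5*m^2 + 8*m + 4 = (m + 2)*(m^2 + 3*m + 2) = (m + 1)*(m + 2)*(m + 2)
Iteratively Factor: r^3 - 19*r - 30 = (r + 3)*(r^2 - 3*r - 10) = (r - 5)*(r + 3)*(r + 2)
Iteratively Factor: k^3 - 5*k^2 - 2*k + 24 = (k + 2)*(k^2 - 7*k + 12) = (k - 3)*(k + 2)*(k - 4)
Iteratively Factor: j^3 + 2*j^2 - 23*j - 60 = (j + 3)*(j^2 - j - 20) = (j - 5)*(j + 3)*(j + 4)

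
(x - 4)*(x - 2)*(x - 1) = x^3 - 7*x^2 + 14*x - 8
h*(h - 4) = h^2 - 4*h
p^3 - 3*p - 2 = (p - 2)*(p + 1)^2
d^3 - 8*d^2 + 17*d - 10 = (d - 5)*(d - 2)*(d - 1)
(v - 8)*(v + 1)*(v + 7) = v^3 - 57*v - 56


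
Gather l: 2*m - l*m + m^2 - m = -l*m + m^2 + m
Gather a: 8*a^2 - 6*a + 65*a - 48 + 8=8*a^2 + 59*a - 40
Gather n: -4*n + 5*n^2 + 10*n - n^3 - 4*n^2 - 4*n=-n^3 + n^2 + 2*n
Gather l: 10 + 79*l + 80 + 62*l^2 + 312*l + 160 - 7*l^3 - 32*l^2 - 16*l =-7*l^3 + 30*l^2 + 375*l + 250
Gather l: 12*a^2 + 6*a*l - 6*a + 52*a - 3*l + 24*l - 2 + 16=12*a^2 + 46*a + l*(6*a + 21) + 14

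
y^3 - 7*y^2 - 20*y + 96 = (y - 8)*(y - 3)*(y + 4)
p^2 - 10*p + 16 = (p - 8)*(p - 2)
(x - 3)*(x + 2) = x^2 - x - 6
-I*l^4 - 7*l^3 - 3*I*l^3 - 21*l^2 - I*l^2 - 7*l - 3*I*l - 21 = (l + 3)*(l - 7*I)*(l - I)*(-I*l + 1)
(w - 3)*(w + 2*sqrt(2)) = w^2 - 3*w + 2*sqrt(2)*w - 6*sqrt(2)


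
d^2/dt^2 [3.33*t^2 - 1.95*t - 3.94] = 6.66000000000000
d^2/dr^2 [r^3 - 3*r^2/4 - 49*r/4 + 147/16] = 6*r - 3/2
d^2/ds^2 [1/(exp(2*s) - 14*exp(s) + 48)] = 2*((7 - 2*exp(s))*(exp(2*s) - 14*exp(s) + 48) + 4*(exp(s) - 7)^2*exp(s))*exp(s)/(exp(2*s) - 14*exp(s) + 48)^3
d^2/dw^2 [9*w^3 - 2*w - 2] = 54*w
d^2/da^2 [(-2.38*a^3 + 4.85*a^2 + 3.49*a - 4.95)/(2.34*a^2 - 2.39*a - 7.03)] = (1.4210854715202e-14*a^5 + 5.6843418860808e-14*a^4 - 13.0246400000001*a^3 + 76.1472240000001*a^2 - 195.163044*a + 142.700094)/(12.812904*a^6 - 39.260052*a^5 - 75.381462*a^4 + 222.243949*a^3 + 226.466529*a^2 - 354.347853*a - 347.428927)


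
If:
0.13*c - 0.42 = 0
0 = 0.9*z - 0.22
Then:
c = 3.23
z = 0.24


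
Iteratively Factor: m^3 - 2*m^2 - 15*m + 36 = (m - 3)*(m^2 + m - 12) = (m - 3)*(m + 4)*(m - 3)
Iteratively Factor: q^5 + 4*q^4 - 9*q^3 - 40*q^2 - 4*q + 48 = (q - 1)*(q^4 + 5*q^3 - 4*q^2 - 44*q - 48) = (q - 3)*(q - 1)*(q^3 + 8*q^2 + 20*q + 16) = (q - 3)*(q - 1)*(q + 2)*(q^2 + 6*q + 8) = (q - 3)*(q - 1)*(q + 2)*(q + 4)*(q + 2)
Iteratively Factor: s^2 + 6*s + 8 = (s + 4)*(s + 2)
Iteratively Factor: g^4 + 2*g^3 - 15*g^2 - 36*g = (g)*(g^3 + 2*g^2 - 15*g - 36) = g*(g + 3)*(g^2 - g - 12) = g*(g - 4)*(g + 3)*(g + 3)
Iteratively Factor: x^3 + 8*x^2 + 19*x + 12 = (x + 4)*(x^2 + 4*x + 3) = (x + 3)*(x + 4)*(x + 1)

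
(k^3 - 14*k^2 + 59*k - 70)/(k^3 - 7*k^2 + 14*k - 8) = (k^2 - 12*k + 35)/(k^2 - 5*k + 4)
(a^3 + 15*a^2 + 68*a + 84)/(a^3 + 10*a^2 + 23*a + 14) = (a + 6)/(a + 1)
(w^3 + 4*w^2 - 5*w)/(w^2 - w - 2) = w*(-w^2 - 4*w + 5)/(-w^2 + w + 2)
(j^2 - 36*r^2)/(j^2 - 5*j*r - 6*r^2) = (j + 6*r)/(j + r)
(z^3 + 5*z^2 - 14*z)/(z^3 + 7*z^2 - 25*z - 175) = z*(z - 2)/(z^2 - 25)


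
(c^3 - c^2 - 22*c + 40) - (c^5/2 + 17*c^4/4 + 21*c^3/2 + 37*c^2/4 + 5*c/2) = -c^5/2 - 17*c^4/4 - 19*c^3/2 - 41*c^2/4 - 49*c/2 + 40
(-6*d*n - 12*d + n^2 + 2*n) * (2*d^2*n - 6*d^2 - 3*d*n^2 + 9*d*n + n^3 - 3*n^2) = -12*d^3*n^2 + 12*d^3*n + 72*d^3 + 20*d^2*n^3 - 20*d^2*n^2 - 120*d^2*n - 9*d*n^4 + 9*d*n^3 + 54*d*n^2 + n^5 - n^4 - 6*n^3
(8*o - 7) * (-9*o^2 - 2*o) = -72*o^3 + 47*o^2 + 14*o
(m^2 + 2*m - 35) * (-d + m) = -d*m^2 - 2*d*m + 35*d + m^3 + 2*m^2 - 35*m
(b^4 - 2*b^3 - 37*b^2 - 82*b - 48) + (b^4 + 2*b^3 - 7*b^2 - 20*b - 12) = 2*b^4 - 44*b^2 - 102*b - 60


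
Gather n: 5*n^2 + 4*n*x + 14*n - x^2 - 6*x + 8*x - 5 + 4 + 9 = 5*n^2 + n*(4*x + 14) - x^2 + 2*x + 8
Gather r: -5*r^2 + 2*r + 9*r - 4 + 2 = -5*r^2 + 11*r - 2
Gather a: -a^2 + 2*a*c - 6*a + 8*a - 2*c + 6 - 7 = -a^2 + a*(2*c + 2) - 2*c - 1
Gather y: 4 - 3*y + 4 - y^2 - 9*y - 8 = -y^2 - 12*y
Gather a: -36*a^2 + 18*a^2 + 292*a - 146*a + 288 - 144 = -18*a^2 + 146*a + 144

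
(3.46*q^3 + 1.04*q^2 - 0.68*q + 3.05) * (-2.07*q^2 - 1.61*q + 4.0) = -7.1622*q^5 - 7.7234*q^4 + 13.5732*q^3 - 1.0587*q^2 - 7.6305*q + 12.2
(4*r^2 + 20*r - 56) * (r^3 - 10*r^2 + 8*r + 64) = 4*r^5 - 20*r^4 - 224*r^3 + 976*r^2 + 832*r - 3584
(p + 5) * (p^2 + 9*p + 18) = p^3 + 14*p^2 + 63*p + 90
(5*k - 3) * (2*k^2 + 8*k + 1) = 10*k^3 + 34*k^2 - 19*k - 3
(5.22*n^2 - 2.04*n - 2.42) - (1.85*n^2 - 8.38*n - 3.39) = 3.37*n^2 + 6.34*n + 0.97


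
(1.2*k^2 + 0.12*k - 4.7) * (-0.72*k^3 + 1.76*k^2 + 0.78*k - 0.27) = -0.864*k^5 + 2.0256*k^4 + 4.5312*k^3 - 8.5024*k^2 - 3.6984*k + 1.269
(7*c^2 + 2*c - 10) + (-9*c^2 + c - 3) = -2*c^2 + 3*c - 13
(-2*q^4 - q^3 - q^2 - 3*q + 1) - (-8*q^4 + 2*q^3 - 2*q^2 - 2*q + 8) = 6*q^4 - 3*q^3 + q^2 - q - 7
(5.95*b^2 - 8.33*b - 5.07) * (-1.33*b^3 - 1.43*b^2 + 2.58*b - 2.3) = -7.9135*b^5 + 2.5704*b^4 + 34.006*b^3 - 27.9263*b^2 + 6.0784*b + 11.661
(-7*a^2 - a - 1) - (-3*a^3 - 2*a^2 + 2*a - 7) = 3*a^3 - 5*a^2 - 3*a + 6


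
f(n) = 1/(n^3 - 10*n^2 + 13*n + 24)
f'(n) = (-3*n^2 + 20*n - 13)/(n^3 - 10*n^2 + 13*n + 24)^2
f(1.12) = 0.04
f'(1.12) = 0.01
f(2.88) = 0.42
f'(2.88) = 3.47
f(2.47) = 0.10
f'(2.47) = 0.17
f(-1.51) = -0.05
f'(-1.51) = -0.10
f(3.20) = -0.25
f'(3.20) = 1.25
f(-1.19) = -0.14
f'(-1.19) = -0.77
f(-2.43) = -0.01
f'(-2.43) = -0.01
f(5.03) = -0.03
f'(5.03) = 0.01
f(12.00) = 0.00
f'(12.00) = 0.00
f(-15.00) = 0.00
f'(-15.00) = 0.00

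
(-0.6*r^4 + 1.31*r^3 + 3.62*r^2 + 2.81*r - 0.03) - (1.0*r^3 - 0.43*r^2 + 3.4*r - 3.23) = -0.6*r^4 + 0.31*r^3 + 4.05*r^2 - 0.59*r + 3.2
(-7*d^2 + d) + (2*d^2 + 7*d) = -5*d^2 + 8*d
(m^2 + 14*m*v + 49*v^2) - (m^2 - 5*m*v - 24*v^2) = 19*m*v + 73*v^2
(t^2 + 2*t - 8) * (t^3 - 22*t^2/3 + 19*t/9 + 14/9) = t^5 - 16*t^4/3 - 185*t^3/9 + 580*t^2/9 - 124*t/9 - 112/9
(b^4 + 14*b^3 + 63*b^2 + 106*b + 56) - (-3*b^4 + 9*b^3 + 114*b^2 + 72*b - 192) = 4*b^4 + 5*b^3 - 51*b^2 + 34*b + 248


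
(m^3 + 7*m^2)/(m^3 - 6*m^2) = (m + 7)/(m - 6)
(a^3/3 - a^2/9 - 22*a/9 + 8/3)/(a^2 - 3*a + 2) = (3*a^2 + 5*a - 12)/(9*(a - 1))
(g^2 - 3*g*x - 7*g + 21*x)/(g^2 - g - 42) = (g - 3*x)/(g + 6)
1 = 1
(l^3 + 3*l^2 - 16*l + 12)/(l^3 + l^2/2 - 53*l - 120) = 2*(l^2 - 3*l + 2)/(2*l^2 - 11*l - 40)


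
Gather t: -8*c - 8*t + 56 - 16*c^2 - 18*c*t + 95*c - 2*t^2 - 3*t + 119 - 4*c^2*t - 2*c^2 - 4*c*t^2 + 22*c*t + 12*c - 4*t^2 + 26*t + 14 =-18*c^2 + 99*c + t^2*(-4*c - 6) + t*(-4*c^2 + 4*c + 15) + 189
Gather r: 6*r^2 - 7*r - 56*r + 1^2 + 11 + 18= 6*r^2 - 63*r + 30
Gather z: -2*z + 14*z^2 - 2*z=14*z^2 - 4*z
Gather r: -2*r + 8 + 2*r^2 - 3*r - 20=2*r^2 - 5*r - 12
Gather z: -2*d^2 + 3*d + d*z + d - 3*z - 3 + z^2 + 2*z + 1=-2*d^2 + 4*d + z^2 + z*(d - 1) - 2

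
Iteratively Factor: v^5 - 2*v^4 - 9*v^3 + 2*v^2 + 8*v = (v + 1)*(v^4 - 3*v^3 - 6*v^2 + 8*v) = v*(v + 1)*(v^3 - 3*v^2 - 6*v + 8) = v*(v + 1)*(v + 2)*(v^2 - 5*v + 4) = v*(v - 1)*(v + 1)*(v + 2)*(v - 4)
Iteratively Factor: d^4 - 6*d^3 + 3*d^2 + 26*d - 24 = (d - 3)*(d^3 - 3*d^2 - 6*d + 8) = (d - 3)*(d + 2)*(d^2 - 5*d + 4) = (d - 3)*(d - 1)*(d + 2)*(d - 4)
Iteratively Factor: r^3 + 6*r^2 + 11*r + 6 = (r + 1)*(r^2 + 5*r + 6) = (r + 1)*(r + 3)*(r + 2)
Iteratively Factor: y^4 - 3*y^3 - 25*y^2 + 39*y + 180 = (y - 4)*(y^3 + y^2 - 21*y - 45) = (y - 5)*(y - 4)*(y^2 + 6*y + 9) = (y - 5)*(y - 4)*(y + 3)*(y + 3)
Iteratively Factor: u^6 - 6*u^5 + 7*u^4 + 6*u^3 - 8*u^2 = (u - 2)*(u^5 - 4*u^4 - u^3 + 4*u^2) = (u - 2)*(u + 1)*(u^4 - 5*u^3 + 4*u^2) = u*(u - 2)*(u + 1)*(u^3 - 5*u^2 + 4*u) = u*(u - 4)*(u - 2)*(u + 1)*(u^2 - u) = u^2*(u - 4)*(u - 2)*(u + 1)*(u - 1)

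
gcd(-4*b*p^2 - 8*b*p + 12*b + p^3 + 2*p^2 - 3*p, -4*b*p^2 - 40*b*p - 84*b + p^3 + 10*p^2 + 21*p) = -4*b*p - 12*b + p^2 + 3*p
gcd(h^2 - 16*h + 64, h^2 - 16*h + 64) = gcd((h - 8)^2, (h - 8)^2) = h^2 - 16*h + 64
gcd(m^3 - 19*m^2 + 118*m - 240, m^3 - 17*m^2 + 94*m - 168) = m - 6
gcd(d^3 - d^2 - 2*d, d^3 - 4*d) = d^2 - 2*d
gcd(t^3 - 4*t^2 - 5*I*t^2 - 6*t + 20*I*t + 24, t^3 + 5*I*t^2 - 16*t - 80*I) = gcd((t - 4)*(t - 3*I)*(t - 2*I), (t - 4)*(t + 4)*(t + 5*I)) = t - 4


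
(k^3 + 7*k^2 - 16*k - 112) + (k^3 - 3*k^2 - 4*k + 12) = 2*k^3 + 4*k^2 - 20*k - 100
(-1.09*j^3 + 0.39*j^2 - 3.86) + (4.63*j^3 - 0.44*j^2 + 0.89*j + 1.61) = 3.54*j^3 - 0.05*j^2 + 0.89*j - 2.25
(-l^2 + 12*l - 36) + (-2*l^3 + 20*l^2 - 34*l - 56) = -2*l^3 + 19*l^2 - 22*l - 92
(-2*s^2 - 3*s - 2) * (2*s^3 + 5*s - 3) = -4*s^5 - 6*s^4 - 14*s^3 - 9*s^2 - s + 6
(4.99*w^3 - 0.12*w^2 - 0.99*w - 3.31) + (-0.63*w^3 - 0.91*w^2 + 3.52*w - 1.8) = 4.36*w^3 - 1.03*w^2 + 2.53*w - 5.11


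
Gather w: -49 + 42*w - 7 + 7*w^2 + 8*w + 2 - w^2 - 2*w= 6*w^2 + 48*w - 54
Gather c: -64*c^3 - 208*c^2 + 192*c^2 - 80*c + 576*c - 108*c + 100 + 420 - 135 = -64*c^3 - 16*c^2 + 388*c + 385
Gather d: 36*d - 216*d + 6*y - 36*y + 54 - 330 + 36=-180*d - 30*y - 240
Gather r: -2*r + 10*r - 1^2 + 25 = 8*r + 24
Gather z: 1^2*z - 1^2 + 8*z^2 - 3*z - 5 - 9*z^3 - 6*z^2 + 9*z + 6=-9*z^3 + 2*z^2 + 7*z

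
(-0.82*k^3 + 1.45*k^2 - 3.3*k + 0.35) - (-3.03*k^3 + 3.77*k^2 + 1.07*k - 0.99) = 2.21*k^3 - 2.32*k^2 - 4.37*k + 1.34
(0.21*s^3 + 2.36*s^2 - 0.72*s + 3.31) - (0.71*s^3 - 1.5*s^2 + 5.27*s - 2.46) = -0.5*s^3 + 3.86*s^2 - 5.99*s + 5.77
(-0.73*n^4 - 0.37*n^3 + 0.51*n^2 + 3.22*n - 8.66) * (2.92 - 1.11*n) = 0.8103*n^5 - 1.7209*n^4 - 1.6465*n^3 - 2.085*n^2 + 19.015*n - 25.2872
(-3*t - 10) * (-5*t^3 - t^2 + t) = 15*t^4 + 53*t^3 + 7*t^2 - 10*t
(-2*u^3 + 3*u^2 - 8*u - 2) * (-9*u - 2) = 18*u^4 - 23*u^3 + 66*u^2 + 34*u + 4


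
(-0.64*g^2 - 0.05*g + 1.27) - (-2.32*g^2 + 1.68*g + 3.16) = 1.68*g^2 - 1.73*g - 1.89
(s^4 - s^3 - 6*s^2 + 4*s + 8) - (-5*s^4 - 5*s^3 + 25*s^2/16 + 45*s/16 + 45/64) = 6*s^4 + 4*s^3 - 121*s^2/16 + 19*s/16 + 467/64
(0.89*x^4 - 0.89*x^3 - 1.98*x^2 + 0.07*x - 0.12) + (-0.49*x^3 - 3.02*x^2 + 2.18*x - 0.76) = 0.89*x^4 - 1.38*x^3 - 5.0*x^2 + 2.25*x - 0.88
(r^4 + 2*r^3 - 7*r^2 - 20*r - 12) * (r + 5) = r^5 + 7*r^4 + 3*r^3 - 55*r^2 - 112*r - 60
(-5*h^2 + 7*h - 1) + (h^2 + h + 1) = -4*h^2 + 8*h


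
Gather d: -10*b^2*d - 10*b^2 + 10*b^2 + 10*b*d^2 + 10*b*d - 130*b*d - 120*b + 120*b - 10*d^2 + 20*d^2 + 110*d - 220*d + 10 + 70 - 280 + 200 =d^2*(10*b + 10) + d*(-10*b^2 - 120*b - 110)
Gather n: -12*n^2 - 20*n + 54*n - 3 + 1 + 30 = -12*n^2 + 34*n + 28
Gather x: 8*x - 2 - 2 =8*x - 4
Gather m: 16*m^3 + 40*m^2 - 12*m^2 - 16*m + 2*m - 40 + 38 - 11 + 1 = 16*m^3 + 28*m^2 - 14*m - 12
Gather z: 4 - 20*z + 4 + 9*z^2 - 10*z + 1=9*z^2 - 30*z + 9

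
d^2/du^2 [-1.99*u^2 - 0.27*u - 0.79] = -3.98000000000000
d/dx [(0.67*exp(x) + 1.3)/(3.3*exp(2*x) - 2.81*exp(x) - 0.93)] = (-2.211*exp(2*x) - 8.58*exp(x) + 3.0299)*exp(x)/(10.89*exp(4*x) - 18.546*exp(3*x) + 1.7581*exp(2*x) + 5.2266*exp(x) + 0.8649)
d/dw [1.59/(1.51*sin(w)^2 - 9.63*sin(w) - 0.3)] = (15.3117 - 4.8018*sin(w))*cos(w)/(-1.51*sin(w)^2 + 9.63*sin(w) + 0.3)^2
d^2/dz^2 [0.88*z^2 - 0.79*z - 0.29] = 1.76000000000000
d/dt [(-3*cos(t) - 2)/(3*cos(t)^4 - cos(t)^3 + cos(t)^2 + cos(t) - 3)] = -(54*sin(t)^4 - 102*sin(t)^2 + 35*cos(t) + 9*cos(3*t) + 70)*sin(t)/(2*(3*sin(t)^4 + sin(t)^2*cos(t) - 7*sin(t)^2 + 1)^2)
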